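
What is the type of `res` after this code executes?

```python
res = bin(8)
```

bin() returns str representation

str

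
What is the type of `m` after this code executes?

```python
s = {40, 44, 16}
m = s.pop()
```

Popping from a set of ints returns int

int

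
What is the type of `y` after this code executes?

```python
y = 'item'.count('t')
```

str.count() returns int

int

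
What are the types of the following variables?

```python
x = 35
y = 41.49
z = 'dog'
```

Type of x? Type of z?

x is int; z is str

int, str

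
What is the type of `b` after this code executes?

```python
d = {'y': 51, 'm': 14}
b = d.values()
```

.values() returns a dict_values view object

dict_values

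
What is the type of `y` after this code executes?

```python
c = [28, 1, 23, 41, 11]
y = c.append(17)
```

list.append() returns None (mutates in place)

NoneType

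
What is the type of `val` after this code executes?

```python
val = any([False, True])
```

any() returns bool

bool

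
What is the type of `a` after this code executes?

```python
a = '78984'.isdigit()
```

str.isdigit() returns bool

bool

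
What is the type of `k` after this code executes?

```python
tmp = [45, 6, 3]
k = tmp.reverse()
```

list.reverse() returns None

NoneType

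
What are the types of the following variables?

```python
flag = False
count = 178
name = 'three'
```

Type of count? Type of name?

count is int; name is str

int, str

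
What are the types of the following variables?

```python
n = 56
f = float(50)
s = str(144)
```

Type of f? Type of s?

f is float; s is str

float, str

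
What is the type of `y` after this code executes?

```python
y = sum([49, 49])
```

sum() of ints returns int

int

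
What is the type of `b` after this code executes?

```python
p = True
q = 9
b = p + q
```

bool + int returns int (True is 1, so 1 + 9 = 10)

int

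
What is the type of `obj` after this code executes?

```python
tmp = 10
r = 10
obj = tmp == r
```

Equality comparison returns bool

bool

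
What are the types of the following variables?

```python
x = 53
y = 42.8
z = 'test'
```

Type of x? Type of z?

x is int; z is str

int, str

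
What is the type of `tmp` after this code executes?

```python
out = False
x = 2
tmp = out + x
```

bool + int returns int (False is 0, so 0 + 2 = 2)

int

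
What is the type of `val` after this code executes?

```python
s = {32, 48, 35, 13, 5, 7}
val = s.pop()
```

Popping from a set of ints returns int

int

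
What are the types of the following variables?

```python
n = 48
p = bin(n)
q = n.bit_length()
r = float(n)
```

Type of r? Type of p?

float() returns float; bin() returns str

float, str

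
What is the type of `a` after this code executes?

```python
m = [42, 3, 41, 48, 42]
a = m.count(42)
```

list.count() returns int

int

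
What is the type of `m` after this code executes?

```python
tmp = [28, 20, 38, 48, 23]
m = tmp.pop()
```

list.pop() returns the popped element (int here)

int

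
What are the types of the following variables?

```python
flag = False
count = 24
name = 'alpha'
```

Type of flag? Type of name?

flag is bool; name is str

bool, str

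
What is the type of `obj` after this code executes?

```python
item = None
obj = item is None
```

'is' comparison returns bool

bool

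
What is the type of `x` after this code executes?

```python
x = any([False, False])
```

any() returns bool

bool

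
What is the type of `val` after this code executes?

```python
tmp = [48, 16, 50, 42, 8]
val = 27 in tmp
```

'in' operator returns bool

bool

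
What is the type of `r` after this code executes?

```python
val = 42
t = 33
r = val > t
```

Comparison operators return bool

bool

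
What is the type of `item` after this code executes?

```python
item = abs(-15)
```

abs() of int returns int

int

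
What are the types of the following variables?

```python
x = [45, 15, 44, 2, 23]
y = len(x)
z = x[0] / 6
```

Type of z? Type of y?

int / int returns float; len() returns int

float, int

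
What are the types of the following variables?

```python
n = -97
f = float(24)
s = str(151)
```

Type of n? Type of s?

n is int; s is str

int, str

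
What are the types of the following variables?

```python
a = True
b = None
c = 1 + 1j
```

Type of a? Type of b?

a is bool; b is NoneType

bool, NoneType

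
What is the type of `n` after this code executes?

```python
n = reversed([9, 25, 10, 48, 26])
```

reversed() on a list returns a list_reverseiterator

list_reverseiterator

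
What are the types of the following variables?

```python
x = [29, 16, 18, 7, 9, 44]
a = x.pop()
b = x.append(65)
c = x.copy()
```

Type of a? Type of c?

list.pop() returns the element (int); list.copy() returns list

int, list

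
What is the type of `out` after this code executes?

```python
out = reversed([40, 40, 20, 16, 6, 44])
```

reversed() on a list returns a list_reverseiterator

list_reverseiterator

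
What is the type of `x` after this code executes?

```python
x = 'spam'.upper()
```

str.upper() returns str

str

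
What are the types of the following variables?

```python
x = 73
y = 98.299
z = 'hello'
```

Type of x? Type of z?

x is int; z is str

int, str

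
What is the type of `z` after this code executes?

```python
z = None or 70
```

'or' with None returns the other value (70, int)

int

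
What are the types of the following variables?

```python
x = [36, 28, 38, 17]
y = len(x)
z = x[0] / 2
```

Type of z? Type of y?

int / int returns float; len() returns int

float, int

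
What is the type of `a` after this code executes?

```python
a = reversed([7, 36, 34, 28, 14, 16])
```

reversed() on a list returns a list_reverseiterator

list_reverseiterator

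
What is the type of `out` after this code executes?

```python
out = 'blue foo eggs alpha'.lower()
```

str.lower() returns str

str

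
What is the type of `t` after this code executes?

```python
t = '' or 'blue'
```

'or' returns first truthy value ('blue', which is str)

str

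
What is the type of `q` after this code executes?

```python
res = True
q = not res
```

'not' always returns bool

bool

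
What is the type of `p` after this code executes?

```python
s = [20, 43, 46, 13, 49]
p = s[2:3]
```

Slicing a list always returns a list

list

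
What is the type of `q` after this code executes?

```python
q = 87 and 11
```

'and' returns the last value when all truthy (11, which is int)

int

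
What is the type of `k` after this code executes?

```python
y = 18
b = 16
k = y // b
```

int // int returns int (18 // 16 = 1)

int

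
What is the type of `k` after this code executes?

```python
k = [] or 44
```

'or' returns first truthy value (44, which is int)

int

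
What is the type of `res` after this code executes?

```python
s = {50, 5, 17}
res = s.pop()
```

Popping from a set of ints returns int

int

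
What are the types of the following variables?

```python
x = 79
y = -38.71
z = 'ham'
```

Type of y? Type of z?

y is float; z is str

float, str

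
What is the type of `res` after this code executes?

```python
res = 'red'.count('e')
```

str.count() returns int

int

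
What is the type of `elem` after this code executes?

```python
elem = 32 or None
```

'or' returns first truthy value (32, int)

int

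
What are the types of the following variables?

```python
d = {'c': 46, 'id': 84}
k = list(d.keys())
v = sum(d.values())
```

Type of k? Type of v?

list(...) returns list; sum of int values returns int

list, int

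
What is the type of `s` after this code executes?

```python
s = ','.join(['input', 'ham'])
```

str.join() returns str

str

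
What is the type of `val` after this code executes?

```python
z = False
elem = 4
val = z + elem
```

bool + int returns int (False is 0, so 0 + 4 = 4)

int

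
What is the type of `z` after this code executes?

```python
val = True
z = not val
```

'not' always returns bool

bool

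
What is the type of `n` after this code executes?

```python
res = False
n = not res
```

'not' always returns bool

bool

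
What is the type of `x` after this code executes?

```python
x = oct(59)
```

oct() returns str representation

str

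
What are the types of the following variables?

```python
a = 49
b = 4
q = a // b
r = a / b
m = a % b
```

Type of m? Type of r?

int % int returns int; int / int returns float

int, float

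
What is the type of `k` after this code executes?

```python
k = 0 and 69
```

'and' returns the first falsy value (0, which is int)

int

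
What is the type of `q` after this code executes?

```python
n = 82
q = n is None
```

'is' comparison returns bool

bool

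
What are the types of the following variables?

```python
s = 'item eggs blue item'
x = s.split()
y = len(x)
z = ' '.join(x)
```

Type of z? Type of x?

str.join() returns str; str.split() returns list

str, list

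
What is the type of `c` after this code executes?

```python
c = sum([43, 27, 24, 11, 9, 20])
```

sum() of ints returns int

int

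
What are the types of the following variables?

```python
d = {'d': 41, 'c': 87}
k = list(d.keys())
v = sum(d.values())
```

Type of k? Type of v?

list(...) returns list; sum of int values returns int

list, int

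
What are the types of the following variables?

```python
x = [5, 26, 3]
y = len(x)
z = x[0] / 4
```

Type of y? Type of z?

len() returns int; int / int returns float

int, float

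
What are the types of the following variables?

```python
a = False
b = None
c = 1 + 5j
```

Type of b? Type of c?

b is NoneType; c is complex

NoneType, complex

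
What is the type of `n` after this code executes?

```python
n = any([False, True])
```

any() returns bool

bool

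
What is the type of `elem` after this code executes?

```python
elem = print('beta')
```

print() returns None

NoneType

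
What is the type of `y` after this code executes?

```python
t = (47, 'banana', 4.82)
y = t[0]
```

Index 0 of tuple is 47 which is int

int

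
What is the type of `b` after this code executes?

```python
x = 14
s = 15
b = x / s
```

int / int always returns float in Python 3 (14 / 15 = 0.933333)

float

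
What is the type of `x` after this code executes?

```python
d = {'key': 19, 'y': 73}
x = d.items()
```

dict.items() returns a dict_items view

dict_items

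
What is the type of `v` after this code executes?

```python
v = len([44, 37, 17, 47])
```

len() always returns int

int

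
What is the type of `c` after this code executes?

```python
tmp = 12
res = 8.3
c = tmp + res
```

int + float returns float (12 + 8.3 = 20.3)

float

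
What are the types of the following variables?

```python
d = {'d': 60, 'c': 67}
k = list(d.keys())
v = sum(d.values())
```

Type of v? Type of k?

sum of int values returns int; list(...) returns list

int, list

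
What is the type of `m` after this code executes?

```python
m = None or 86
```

'or' with None returns the other value (86, int)

int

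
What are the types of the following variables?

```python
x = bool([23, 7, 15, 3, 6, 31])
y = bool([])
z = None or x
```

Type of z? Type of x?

None or <bool> returns the bool; bool() returns bool

bool, bool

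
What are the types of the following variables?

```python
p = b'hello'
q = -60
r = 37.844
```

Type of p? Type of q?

p is bytes; q is int

bytes, int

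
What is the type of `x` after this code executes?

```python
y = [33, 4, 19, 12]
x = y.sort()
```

list.sort() returns None (sorts in place)

NoneType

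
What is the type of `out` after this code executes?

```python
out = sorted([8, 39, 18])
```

sorted() always returns list

list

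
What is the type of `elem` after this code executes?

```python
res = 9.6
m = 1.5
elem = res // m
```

float // float returns float (floor division preserves float type)

float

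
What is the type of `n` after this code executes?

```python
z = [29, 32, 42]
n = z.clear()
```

list.clear() returns None

NoneType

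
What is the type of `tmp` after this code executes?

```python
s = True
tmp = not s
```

'not' always returns bool

bool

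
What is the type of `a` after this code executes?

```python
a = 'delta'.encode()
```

str.encode() returns bytes

bytes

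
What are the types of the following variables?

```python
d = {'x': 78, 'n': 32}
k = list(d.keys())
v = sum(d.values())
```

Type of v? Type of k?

sum of int values returns int; list(...) returns list

int, list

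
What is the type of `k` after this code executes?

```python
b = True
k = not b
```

'not' always returns bool

bool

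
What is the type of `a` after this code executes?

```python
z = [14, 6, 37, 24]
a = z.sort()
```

list.sort() returns None (sorts in place)

NoneType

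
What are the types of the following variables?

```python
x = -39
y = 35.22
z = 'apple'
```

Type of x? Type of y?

x is int; y is float

int, float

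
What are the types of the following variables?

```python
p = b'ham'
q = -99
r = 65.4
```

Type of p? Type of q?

p is bytes; q is int

bytes, int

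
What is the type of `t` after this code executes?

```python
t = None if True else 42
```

Ternary: condition is True, if branch (None) taken → NoneType

NoneType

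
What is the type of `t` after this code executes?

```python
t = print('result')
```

print() returns None

NoneType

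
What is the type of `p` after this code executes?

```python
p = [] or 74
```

'or' returns first truthy value (74, which is int)

int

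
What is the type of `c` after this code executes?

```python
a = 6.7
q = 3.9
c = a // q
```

float // float returns float (floor division preserves float type)

float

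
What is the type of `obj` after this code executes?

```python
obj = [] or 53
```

'or' returns first truthy value (53, which is int)

int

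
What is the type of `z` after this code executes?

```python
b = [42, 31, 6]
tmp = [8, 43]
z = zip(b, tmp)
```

zip() returns a zip iterator object

zip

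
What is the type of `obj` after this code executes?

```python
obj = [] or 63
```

'or' returns first truthy value (63, which is int)

int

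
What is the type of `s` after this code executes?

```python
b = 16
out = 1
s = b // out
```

int // int returns int (16 // 1 = 16)

int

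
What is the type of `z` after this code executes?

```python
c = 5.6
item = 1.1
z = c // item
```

float // float returns float (floor division preserves float type)

float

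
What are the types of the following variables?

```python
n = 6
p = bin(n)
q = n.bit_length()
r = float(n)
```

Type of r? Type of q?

float() returns float; int.bit_length() returns int

float, int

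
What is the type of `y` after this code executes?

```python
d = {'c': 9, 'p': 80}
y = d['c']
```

Accessing dict[str, int] with key 'c' returns int value 9

int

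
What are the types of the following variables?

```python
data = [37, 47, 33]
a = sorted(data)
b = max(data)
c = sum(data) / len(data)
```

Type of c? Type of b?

int / int returns float; max of ints returns int

float, int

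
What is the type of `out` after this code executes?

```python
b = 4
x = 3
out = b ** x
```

int ** positive int returns int (4 ** 3 = 64)

int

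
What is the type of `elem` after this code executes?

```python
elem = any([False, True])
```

any() returns bool

bool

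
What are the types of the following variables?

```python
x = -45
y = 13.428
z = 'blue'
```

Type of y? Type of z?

y is float; z is str

float, str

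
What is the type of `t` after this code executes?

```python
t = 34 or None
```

'or' returns first truthy value (34, int)

int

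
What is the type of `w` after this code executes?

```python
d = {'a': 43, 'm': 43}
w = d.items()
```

dict.items() returns a dict_items view

dict_items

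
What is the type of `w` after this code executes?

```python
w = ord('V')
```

ord() returns int (Unicode code point)

int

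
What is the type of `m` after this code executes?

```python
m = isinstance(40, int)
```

isinstance() returns bool

bool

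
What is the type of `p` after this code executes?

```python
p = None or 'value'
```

'or' with None returns the other value ('value', str)

str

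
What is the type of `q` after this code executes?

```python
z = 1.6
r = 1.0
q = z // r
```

float // float returns float (floor division preserves float type)

float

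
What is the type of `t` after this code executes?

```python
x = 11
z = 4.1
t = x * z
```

int * float returns float (11 * 4.1 = 45.1)

float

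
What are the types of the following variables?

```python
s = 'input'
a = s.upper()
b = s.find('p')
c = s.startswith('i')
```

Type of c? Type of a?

str.startswith() returns bool; str.upper() returns str

bool, str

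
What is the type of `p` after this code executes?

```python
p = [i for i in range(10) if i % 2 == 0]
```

A list comprehension [...] produces a list

list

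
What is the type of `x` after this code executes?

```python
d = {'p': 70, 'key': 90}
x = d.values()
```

.values() returns a dict_values view object

dict_values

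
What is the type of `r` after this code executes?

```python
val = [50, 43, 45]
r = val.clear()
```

list.clear() returns None

NoneType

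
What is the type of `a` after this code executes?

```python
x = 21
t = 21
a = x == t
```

Equality comparison returns bool

bool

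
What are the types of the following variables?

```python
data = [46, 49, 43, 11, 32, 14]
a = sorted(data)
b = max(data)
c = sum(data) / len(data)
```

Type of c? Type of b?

int / int returns float; max of ints returns int

float, int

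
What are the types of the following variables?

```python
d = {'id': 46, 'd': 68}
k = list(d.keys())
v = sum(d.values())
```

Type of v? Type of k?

sum of int values returns int; list(...) returns list

int, list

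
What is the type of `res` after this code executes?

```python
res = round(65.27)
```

round() with no ndigits arg returns int

int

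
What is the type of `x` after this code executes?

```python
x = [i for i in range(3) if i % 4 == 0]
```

A list comprehension [...] produces a list

list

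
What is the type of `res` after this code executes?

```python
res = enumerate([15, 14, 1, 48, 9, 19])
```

enumerate() returns an enumerate iterator object

enumerate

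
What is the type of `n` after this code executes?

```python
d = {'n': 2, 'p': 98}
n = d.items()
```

dict.items() returns a dict_items view

dict_items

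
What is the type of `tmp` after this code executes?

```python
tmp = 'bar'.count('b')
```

str.count() returns int

int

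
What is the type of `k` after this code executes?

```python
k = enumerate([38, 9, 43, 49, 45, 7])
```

enumerate() returns an enumerate iterator object

enumerate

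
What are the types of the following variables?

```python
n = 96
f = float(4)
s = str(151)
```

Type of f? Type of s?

f is float; s is str

float, str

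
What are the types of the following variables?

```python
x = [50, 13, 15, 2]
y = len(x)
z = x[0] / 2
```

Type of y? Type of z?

len() returns int; int / int returns float

int, float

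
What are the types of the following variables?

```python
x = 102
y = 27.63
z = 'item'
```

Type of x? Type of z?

x is int; z is str

int, str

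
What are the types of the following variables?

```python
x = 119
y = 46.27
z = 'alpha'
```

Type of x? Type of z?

x is int; z is str

int, str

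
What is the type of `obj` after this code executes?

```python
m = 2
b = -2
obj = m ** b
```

int ** negative int returns float

float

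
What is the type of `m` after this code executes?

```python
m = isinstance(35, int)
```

isinstance() returns bool

bool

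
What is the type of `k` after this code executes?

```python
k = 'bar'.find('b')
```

str.find() returns int (index, or -1)

int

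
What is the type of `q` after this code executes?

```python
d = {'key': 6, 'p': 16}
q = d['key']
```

Accessing dict[str, int] with key 'key' returns int value 6

int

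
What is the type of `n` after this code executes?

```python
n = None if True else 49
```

Ternary: condition is True, if branch (None) taken → NoneType

NoneType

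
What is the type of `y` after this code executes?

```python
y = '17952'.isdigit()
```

str.isdigit() returns bool

bool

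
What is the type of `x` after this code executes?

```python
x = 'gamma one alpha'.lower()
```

str.lower() returns str

str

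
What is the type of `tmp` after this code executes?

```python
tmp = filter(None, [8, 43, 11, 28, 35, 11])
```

filter() returns a filter iterator object

filter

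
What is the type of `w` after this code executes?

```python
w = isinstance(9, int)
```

isinstance() returns bool

bool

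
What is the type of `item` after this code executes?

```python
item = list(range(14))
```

list(range(...)) returns list

list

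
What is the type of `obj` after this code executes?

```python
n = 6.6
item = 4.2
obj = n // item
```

float // float returns float (floor division preserves float type)

float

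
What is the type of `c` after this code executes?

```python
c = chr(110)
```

chr() returns str (single character)

str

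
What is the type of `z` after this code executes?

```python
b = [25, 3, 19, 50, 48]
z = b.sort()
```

list.sort() returns None (sorts in place)

NoneType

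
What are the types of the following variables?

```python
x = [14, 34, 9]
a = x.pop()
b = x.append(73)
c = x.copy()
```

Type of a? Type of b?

list.pop() returns the element (int); list.append() returns None

int, NoneType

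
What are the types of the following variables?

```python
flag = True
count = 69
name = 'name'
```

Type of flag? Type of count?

flag is bool; count is int

bool, int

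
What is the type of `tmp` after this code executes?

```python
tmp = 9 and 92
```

'and' returns the last value when all truthy (92, which is int)

int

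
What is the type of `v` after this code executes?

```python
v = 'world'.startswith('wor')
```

str.startswith() returns bool

bool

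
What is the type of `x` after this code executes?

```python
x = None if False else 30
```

Ternary: condition is False, else branch (30) taken → int

int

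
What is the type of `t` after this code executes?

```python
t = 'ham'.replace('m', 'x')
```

str.replace() returns str

str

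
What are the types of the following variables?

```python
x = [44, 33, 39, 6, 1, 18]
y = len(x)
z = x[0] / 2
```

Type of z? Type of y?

int / int returns float; len() returns int

float, int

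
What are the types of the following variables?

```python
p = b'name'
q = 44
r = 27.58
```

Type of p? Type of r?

p is bytes; r is float

bytes, float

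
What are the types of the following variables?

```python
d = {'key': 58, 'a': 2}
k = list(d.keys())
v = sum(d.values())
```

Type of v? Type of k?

sum of int values returns int; list(...) returns list

int, list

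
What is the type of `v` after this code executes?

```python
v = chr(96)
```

chr() returns str (single character)

str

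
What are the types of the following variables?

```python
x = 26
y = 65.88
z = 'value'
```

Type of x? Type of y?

x is int; y is float

int, float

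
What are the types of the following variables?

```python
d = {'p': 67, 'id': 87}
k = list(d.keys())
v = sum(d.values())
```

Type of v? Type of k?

sum of int values returns int; list(...) returns list

int, list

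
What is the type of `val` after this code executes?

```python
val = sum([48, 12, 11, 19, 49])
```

sum() of ints returns int

int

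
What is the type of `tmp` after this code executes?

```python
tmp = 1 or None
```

'or' returns first truthy value (1, int)

int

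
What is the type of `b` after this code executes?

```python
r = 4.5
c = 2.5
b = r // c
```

float // float returns float (floor division preserves float type)

float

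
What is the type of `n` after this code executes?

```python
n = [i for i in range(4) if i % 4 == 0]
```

A list comprehension [...] produces a list

list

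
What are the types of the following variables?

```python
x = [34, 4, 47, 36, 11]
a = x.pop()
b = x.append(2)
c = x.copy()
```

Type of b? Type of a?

list.append() returns None; list.pop() returns the element (int)

NoneType, int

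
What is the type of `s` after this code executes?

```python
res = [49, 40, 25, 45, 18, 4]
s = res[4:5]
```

Slicing a list always returns a list

list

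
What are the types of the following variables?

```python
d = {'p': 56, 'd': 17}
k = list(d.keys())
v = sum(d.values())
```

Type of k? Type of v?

list(...) returns list; sum of int values returns int

list, int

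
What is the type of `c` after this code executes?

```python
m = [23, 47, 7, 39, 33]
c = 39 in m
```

'in' operator returns bool

bool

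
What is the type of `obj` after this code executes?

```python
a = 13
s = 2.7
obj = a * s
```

int * float returns float (13 * 2.7 = 35.1)

float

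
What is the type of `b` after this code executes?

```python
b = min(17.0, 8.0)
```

min() of floats returns float

float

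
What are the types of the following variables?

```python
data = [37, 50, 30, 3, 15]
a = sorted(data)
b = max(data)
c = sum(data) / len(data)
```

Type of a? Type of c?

sorted() returns list; int / int returns float

list, float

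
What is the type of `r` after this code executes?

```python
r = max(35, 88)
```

max() of ints returns int

int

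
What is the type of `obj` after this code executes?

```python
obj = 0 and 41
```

'and' returns the first falsy value (0, which is int)

int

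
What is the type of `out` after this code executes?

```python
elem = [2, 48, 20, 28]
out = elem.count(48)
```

list.count() returns int

int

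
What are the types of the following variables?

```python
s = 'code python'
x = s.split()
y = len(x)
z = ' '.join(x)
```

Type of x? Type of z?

str.split() returns list; str.join() returns str

list, str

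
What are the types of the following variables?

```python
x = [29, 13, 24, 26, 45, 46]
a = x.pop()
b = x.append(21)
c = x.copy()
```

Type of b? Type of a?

list.append() returns None; list.pop() returns the element (int)

NoneType, int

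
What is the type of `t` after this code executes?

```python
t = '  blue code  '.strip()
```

str.strip() returns str

str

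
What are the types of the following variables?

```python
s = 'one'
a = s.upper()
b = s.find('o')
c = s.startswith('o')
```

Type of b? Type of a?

str.find() returns int; str.upper() returns str

int, str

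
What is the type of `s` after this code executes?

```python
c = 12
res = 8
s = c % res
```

int % int returns int (12 % 8 = 4)

int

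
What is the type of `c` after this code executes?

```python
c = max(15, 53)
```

max() of ints returns int

int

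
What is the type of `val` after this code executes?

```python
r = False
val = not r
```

'not' always returns bool

bool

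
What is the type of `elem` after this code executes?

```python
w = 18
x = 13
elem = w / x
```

int / int always returns float in Python 3 (18 / 13 = 1.38462)

float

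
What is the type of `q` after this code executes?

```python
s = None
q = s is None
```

'is' comparison returns bool

bool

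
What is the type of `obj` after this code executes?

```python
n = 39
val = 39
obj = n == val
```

Equality comparison returns bool

bool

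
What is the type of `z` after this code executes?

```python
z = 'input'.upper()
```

str.upper() returns str

str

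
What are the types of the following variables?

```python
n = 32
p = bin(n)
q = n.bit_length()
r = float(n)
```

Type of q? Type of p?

int.bit_length() returns int; bin() returns str

int, str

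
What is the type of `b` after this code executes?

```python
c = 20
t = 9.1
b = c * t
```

int * float returns float (20 * 9.1 = 182.0)

float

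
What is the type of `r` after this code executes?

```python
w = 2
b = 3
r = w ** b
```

int ** positive int returns int (2 ** 3 = 8)

int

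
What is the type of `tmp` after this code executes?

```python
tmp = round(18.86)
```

round() with no ndigits arg returns int

int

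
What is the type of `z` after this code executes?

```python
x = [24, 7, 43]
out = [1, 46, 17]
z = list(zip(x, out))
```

list(zip(...)) returns a list of tuples

list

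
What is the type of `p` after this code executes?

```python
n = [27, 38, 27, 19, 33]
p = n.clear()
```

list.clear() returns None

NoneType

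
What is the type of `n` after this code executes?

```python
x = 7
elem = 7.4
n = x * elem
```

int * float returns float (7 * 7.4 = 51.8)

float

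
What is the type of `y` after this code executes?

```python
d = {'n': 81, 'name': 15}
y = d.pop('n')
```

dict.pop() returns the value (int)

int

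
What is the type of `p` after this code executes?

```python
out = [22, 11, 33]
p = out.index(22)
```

list.index() returns int

int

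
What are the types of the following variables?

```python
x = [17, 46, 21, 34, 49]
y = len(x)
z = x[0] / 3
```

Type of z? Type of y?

int / int returns float; len() returns int

float, int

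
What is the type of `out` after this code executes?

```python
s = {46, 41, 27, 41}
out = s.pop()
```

Popping from a set of ints returns int

int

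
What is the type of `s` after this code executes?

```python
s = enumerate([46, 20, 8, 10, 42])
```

enumerate() returns an enumerate iterator object

enumerate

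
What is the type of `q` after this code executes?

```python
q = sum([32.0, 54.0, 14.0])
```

sum() of floats returns float

float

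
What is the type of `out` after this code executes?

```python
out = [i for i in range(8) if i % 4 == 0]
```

A list comprehension [...] produces a list

list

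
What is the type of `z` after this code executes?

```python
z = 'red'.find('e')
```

str.find() returns int (index, or -1)

int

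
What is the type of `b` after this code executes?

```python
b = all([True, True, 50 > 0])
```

all() returns bool

bool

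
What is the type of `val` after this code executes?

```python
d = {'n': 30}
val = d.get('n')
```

dict.get() returns the value (int) when key is found

int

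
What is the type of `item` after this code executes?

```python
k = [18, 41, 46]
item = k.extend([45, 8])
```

list.extend() returns None

NoneType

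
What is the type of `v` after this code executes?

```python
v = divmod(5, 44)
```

divmod() returns a tuple (quotient, remainder)

tuple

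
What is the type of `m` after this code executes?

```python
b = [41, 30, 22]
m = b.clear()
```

list.clear() returns None

NoneType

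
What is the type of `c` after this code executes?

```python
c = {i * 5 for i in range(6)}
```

A set comprehension {expr for x in iterable} produces a set

set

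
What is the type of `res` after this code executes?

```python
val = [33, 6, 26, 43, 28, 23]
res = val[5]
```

Indexing a list of ints returns int (val[5] = 23)

int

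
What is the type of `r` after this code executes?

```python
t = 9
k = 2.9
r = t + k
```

int + float returns float (9 + 2.9 = 11.9)

float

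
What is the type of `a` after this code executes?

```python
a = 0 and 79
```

'and' returns the first falsy value (0, which is int)

int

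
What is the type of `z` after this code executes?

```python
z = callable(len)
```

callable() returns bool

bool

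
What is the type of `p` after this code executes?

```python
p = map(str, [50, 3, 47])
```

map() returns a map iterator object

map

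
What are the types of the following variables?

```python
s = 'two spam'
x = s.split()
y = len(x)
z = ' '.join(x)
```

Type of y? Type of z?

len() returns int; str.join() returns str

int, str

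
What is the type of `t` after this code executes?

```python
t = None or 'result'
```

'or' with None returns the other value ('result', str)

str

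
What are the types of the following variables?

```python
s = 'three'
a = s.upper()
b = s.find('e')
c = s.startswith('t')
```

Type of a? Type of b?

str.upper() returns str; str.find() returns int

str, int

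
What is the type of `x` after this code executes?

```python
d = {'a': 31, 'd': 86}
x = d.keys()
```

.keys() returns a dict_keys view object

dict_keys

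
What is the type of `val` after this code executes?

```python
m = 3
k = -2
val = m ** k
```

int ** negative int returns float

float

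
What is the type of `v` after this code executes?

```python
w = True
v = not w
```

'not' always returns bool

bool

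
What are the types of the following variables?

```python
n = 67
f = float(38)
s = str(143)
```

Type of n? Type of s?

n is int; s is str

int, str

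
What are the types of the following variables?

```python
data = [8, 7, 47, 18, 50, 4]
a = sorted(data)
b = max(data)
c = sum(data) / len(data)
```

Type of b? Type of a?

max of ints returns int; sorted() returns list

int, list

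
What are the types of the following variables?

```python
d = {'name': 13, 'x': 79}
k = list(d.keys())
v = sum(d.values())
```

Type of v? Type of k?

sum of int values returns int; list(...) returns list

int, list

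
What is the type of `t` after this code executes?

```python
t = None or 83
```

'or' with None returns the other value (83, int)

int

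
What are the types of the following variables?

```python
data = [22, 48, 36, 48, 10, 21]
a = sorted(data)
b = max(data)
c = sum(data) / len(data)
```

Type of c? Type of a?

int / int returns float; sorted() returns list

float, list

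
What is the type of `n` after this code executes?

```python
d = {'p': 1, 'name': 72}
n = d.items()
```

dict.items() returns a dict_items view

dict_items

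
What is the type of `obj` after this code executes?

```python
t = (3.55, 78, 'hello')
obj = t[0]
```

Index 0 of tuple is 3.55 which is float

float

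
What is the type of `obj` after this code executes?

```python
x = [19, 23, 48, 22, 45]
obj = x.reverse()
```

list.reverse() returns None

NoneType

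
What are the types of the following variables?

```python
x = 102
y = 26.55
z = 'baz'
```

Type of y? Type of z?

y is float; z is str

float, str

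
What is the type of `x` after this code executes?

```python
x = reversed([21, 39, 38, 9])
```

reversed() on a list returns a list_reverseiterator

list_reverseiterator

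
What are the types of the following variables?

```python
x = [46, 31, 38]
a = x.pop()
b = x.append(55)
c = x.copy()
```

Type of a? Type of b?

list.pop() returns the element (int); list.append() returns None

int, NoneType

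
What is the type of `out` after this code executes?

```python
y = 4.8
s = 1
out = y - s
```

float - int returns float (4.8 - 1 = 3.8)

float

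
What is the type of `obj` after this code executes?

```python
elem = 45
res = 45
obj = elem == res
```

Equality comparison returns bool

bool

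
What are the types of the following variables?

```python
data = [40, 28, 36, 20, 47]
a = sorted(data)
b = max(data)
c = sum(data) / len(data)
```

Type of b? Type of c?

max of ints returns int; int / int returns float

int, float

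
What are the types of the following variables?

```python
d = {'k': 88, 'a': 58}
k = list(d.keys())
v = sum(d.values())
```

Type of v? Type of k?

sum of int values returns int; list(...) returns list

int, list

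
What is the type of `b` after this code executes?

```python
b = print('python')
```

print() returns None

NoneType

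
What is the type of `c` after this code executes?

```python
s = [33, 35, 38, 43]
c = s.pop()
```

list.pop() returns the popped element (int here)

int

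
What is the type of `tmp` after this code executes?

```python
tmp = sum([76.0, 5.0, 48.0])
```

sum() of floats returns float

float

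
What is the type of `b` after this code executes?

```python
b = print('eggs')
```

print() returns None

NoneType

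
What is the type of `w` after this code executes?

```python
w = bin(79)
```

bin() returns str representation

str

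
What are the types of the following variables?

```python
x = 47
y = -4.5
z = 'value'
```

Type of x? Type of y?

x is int; y is float

int, float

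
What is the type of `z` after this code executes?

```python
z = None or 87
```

'or' with None returns the other value (87, int)

int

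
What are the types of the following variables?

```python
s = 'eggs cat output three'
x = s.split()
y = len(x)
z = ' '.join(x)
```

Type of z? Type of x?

str.join() returns str; str.split() returns list

str, list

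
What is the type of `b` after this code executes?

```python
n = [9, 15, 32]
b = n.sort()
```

list.sort() returns None (sorts in place)

NoneType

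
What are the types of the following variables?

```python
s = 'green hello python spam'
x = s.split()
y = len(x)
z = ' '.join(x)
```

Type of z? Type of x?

str.join() returns str; str.split() returns list

str, list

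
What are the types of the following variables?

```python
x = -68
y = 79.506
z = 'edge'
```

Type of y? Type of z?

y is float; z is str

float, str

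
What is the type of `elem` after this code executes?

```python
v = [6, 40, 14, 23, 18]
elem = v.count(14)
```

list.count() returns int

int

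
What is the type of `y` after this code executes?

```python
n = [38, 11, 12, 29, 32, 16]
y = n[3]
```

Indexing a list of ints returns int (n[3] = 29)

int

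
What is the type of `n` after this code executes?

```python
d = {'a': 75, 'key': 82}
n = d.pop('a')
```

dict.pop() returns the value (int)

int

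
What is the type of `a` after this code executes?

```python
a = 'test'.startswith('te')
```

str.startswith() returns bool

bool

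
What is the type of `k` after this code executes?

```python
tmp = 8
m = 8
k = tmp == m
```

Equality comparison returns bool

bool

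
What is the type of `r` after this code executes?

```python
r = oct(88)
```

oct() returns str representation

str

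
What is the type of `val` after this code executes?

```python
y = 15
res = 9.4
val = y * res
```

int * float returns float (15 * 9.4 = 141.0)

float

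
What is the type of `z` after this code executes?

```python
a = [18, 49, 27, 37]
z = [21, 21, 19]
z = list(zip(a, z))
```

list(zip(...)) returns a list of tuples

list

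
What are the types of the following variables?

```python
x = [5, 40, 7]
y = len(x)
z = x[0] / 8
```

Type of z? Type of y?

int / int returns float; len() returns int

float, int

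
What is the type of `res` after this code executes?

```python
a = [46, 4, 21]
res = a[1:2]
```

Slicing a list always returns a list

list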